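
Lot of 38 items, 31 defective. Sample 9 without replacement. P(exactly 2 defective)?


Hypergeometric: C(31,2)×C(7,7)/C(38,9)
= 465×1/163011640 = 3/1051688

P(X=2) = 3/1051688 ≈ 0.00%


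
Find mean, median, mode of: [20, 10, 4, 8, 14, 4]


Sorted: [4, 4, 8, 10, 14, 20]
Mean = 60/6 = 10
Median = 9
Freq: {20: 1, 10: 1, 4: 2, 8: 1, 14: 1}
Mode: [4]

Mean=10, Median=9, Mode=4


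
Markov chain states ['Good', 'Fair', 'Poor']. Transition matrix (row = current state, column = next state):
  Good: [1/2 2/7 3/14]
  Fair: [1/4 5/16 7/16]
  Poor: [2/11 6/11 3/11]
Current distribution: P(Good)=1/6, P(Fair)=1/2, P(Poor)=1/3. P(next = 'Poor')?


P(next=Poor) = Σᵢ P(now=i)×P(i→Poor)
= 1/6×3/14 + 1/2×7/16 + 1/3×3/11
= 1/28 + 7/32 + 1/11 = 851/2464

P = 851/2464 ≈ 0.3454


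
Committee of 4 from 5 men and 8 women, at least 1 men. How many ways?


Count by #men:
  1M,3W: C(5,1)×C(8,3)=280
  2M,2W: C(5,2)×C(8,2)=280
  3M,1W: C(5,3)×C(8,1)=80
  4M,0W: C(5,4)×C(8,0)=5
Total = 645

645


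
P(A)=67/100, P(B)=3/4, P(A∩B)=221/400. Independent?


P(A)×P(B) = 201/400
P(A∩B) = 221/400
Not equal → NOT independent

No, not independent


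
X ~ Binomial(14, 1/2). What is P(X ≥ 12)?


P(X ≥ 12) = Σ P(X=i) for i=12..14
P(X=12) = 91/16384
P(X=13) = 7/8192
P(X=14) = 1/16384
Sum = 53/8192

P(X ≥ 12) = 53/8192 ≈ 0.65%


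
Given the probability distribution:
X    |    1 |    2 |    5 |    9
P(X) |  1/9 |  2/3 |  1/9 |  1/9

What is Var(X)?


E[X] = 3
E[X²] = 131/9
Var(X) = E[X²] - (E[X])² = 131/9 - 9 = 50/9

Var(X) = 50/9 ≈ 5.5556


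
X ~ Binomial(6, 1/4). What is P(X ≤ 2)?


P(X ≤ 2) = Σ P(X=i) for i=0..2
P(X=0) = 729/4096
P(X=1) = 729/2048
P(X=2) = 1215/4096
Sum = 1701/2048

P(X ≤ 2) = 1701/2048 ≈ 83.06%


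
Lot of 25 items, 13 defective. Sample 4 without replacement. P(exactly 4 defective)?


Hypergeometric: C(13,4)×C(12,0)/C(25,4)
= 715×1/12650 = 13/230

P(X=4) = 13/230 ≈ 5.65%


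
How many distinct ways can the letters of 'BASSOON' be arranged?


Letters: 7, freq: {'B': 1, 'A': 1, 'S': 2, 'O': 2, 'N': 1}
7!/(1!×1!×2!×2!×1!) = 5040/4 = 1260

1260


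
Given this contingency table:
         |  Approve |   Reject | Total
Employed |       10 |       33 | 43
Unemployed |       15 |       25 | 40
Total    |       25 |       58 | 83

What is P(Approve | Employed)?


P(Approve | Employed) = 10/(10+33) = 10/43

P(Approve|Employed) = 10/43 ≈ 23.26%


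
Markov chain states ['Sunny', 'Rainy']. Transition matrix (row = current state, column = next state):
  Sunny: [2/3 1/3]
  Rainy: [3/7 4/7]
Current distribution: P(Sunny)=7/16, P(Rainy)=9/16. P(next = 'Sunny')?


P(next=Sunny) = Σᵢ P(now=i)×P(i→Sunny)
= 7/16×2/3 + 9/16×3/7
= 7/24 + 27/112 = 179/336

P = 179/336 ≈ 0.5327


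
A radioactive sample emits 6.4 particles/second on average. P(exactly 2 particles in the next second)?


Poisson(λ=6.4): P(X=2) = e^(-λ)×λ^k/k!
= e^(-6.4) × 6.4^2 / 2!
≈ 0.001661557273 × 40.96 / 2 ≈ 0.034029

P(X=2) ≈ 0.034029 ≈ 3.40%


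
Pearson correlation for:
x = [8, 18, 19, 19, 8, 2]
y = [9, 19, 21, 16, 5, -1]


n=6, Σx=74, Σy=69, Σxy=1155, Σx²=1178, Σy²=1165
r = (6×1155 - 74×69)/√((6×1178 - 74²)(6×1165 - 69²))
= 1824/√(1592×2229) = 1824/√3548568 ≈ 1824/1883.7643 ≈ 0.9683

r ≈ 0.9683


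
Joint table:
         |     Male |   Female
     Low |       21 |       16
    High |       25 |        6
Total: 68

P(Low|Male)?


P(Low|Male) = 21/(21+25) = 21/46

P = 21/46 ≈ 45.65%


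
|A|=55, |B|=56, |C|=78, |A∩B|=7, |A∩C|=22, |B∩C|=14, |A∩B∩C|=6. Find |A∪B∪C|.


|A∪B∪C| = 55+56+78-7-22-14+6 = 152

|A∪B∪C| = 152


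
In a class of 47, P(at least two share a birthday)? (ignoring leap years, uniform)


P(all different) = Π(365-i)/365 for i=0..46
= 0.045226
P(match) = 1 - 0.045226 = 0.954774

P ≈ 0.9548 ≈ 95.48%


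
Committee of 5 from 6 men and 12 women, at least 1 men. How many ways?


Count by #men:
  1M,4W: C(6,1)×C(12,4)=2970
  2M,3W: C(6,2)×C(12,3)=3300
  3M,2W: C(6,3)×C(12,2)=1320
  4M,1W: C(6,4)×C(12,1)=180
  5M,0W: C(6,5)×C(12,0)=6
Total = 7776

7776


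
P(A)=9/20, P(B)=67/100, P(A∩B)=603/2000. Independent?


P(A)×P(B) = 603/2000
P(A∩B) = 603/2000
Equal ✓ → Independent

Yes, independent


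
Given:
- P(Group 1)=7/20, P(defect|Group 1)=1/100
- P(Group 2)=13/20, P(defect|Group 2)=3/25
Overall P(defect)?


P(B) = Σ P(B|Aᵢ)×P(Aᵢ)
  1/100×7/20 = 7/2000
  3/25×13/20 = 39/500
Sum = 163/2000

P(defect) = 163/2000 ≈ 8.15%


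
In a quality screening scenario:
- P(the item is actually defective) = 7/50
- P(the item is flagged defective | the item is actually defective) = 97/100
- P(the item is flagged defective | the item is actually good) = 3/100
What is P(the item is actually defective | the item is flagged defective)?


Using Bayes' theorem:
P(A|B) = P(B|A)·P(A) / P(B)

P(the item is flagged defective) = 97/100 × 7/50 + 3/100 × 43/50
= 679/5000 + 129/5000 = 101/625

P(the item is actually defective|the item is flagged defective) = (679/5000) / (101/625) = 679/808

P(the item is actually defective|the item is flagged defective) = 679/808 ≈ 84.03%


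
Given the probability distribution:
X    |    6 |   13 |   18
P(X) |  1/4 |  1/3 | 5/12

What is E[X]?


E[X] = Σ x·P(X=x)
= (6)×(1/4) + (13)×(1/3) + (18)×(5/12)
= 40/3

E[X] = 40/3


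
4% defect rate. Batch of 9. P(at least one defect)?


P(all good) = (24/25)^9 = 2641807540224/3814697265625
P(≥1 defect) = 1172889725401/3814697265625

P = 1172889725401/3814697265625 ≈ 30.75%


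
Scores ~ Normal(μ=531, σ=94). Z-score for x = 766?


z = (x - μ)/σ = (766 - 531)/94 = 2.5

z = 2.5


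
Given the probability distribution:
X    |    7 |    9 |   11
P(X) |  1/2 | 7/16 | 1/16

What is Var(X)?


E[X] = 65/8
E[X²] = 135/2
Var(X) = E[X²] - (E[X])² = 135/2 - 4225/64 = 95/64

Var(X) = 95/64 ≈ 1.4844


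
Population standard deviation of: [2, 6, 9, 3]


Mean = 20/4 = 5
  (2-5)²=9
  (6-5)²=1
  (9-5)²=16
  (3-5)²=4
Σ(x-μ)² = 30
σ² = 30/4 = 15/2

σ = √(15/2) ≈ 2.7386


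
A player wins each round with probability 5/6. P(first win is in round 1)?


Geometric: P(X=1) = (1-p)^(k-1)×p = (1/6)^0×5/6 = 5/6

P(X=1) = 5/6 ≈ 83.33%


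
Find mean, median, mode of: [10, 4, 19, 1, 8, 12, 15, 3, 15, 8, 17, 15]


Sorted: [1, 3, 4, 8, 8, 10, 12, 15, 15, 15, 17, 19]
Mean = 127/12
Median = 11
Freq: {10: 1, 4: 1, 19: 1, 1: 1, 8: 2, 12: 1, 15: 3, 3: 1, 17: 1}
Mode: [15]

Mean=127/12, Median=11, Mode=15


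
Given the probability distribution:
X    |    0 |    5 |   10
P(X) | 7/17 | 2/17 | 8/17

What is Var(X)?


E[X] = 90/17
E[X²] = 50
Var(X) = E[X²] - (E[X])² = 50 - 8100/289 = 6350/289

Var(X) = 6350/289 ≈ 21.9723


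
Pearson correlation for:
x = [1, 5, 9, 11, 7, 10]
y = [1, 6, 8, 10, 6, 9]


n=6, Σx=43, Σy=40, Σxy=345, Σx²=377, Σy²=318
r = (6×345 - 43×40)/√((6×377 - 43²)(6×318 - 40²))
= 350/√(413×308) = 350/√127204 ≈ 350/356.6567 ≈ 0.9813

r ≈ 0.9813


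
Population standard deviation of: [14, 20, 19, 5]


Mean = 58/4 = 29/2
  (14-29/2)²=1/4
  (20-29/2)²=121/4
  (19-29/2)²=81/4
  (5-29/2)²=361/4
Σ(x-μ)² = 141
σ² = 141/4

σ = √(141/4) ≈ 5.9372


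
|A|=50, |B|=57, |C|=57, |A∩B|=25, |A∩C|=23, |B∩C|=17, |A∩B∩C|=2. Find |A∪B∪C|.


|A∪B∪C| = 50+57+57-25-23-17+2 = 101

|A∪B∪C| = 101


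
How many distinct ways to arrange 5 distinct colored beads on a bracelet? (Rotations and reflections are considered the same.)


Free circular arrangements: rotations and reflections both identified.
(n-1)!/2 = 4!/2 = 24/2 = 12

12


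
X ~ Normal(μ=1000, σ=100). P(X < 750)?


z = (750-1000)/100 = -2.5
P(Z < -2.5) = 0.0062

P(X < 750) ≈ 0.0062


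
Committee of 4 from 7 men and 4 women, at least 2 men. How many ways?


Count by #men:
  2M,2W: C(7,2)×C(4,2)=126
  3M,1W: C(7,3)×C(4,1)=140
  4M,0W: C(7,4)×C(4,0)=35
Total = 301

301


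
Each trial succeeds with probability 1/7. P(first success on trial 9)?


Geometric: P(X=9) = (1-p)^(k-1)×p = (6/7)^8×1/7 = 1679616/40353607

P(X=9) = 1679616/40353607 ≈ 4.16%


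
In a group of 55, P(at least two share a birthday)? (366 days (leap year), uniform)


P(all different) = Π(366-i)/366 for i=0..54
= 0.013909
P(match) = 1 - 0.013909 = 0.986091

P ≈ 0.9861 ≈ 98.61%


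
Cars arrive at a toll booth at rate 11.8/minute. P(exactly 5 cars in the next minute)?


Poisson(λ=11.8): P(X=5) = e^(-λ)×λ^k/k!
= e^(-11.8) × 11.8^5 / 5!
≈ 7.504557915e-06 × 228775.77568 / 120 ≈ 0.014307

P(X=5) ≈ 0.014307 ≈ 1.43%


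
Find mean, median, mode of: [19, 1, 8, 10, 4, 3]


Sorted: [1, 3, 4, 8, 10, 19]
Mean = 45/6 = 15/2
Median = 6
Freq: {19: 1, 1: 1, 8: 1, 10: 1, 4: 1, 3: 1}
Mode: No mode

Mean=15/2, Median=6, Mode=No mode


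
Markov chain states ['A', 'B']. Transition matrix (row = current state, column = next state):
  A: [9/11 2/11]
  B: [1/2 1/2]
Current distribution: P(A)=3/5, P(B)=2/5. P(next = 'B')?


P(next=B) = Σᵢ P(now=i)×P(i→B)
= 3/5×2/11 + 2/5×1/2
= 6/55 + 1/5 = 17/55

P = 17/55 ≈ 0.3091


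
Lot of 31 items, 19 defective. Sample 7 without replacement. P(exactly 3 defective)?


Hypergeometric: C(19,3)×C(12,4)/C(31,7)
= 969×495/2629575 = 10659/58435

P(X=3) = 10659/58435 ≈ 18.24%


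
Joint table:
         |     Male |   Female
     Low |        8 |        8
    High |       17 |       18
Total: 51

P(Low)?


P(Low) = (8+8)/51 = 16/51

P(Low) = 16/51 ≈ 31.37%


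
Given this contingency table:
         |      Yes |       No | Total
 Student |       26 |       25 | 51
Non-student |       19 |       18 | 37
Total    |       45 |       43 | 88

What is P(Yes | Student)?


P(Yes | Student) = 26/(26+25) = 26/51

P(Yes|Student) = 26/51 ≈ 50.98%


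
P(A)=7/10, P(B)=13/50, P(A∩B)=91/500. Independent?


P(A)×P(B) = 91/500
P(A∩B) = 91/500
Equal ✓ → Independent

Yes, independent


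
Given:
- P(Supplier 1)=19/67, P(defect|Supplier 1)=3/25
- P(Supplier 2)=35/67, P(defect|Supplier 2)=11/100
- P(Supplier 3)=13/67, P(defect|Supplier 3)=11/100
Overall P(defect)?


P(B) = Σ P(B|Aᵢ)×P(Aᵢ)
  3/25×19/67 = 57/1675
  11/100×35/67 = 77/1340
  11/100×13/67 = 143/6700
Sum = 189/1675

P(defect) = 189/1675 ≈ 11.28%


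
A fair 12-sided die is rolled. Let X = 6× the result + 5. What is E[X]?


E[die] = (1+12)/2 = 13/2
E[X] = 6×13/2 + 5 = 44

E[X] = 44


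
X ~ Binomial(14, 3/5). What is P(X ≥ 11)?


P(X ≥ 11) = Σ P(X=i) for i=11..14
P(X=11) = 515852064/6103515625
P(X=12) = 193444524/6103515625
P(X=13) = 44641044/6103515625
P(X=14) = 4782969/6103515625
Sum = 758720601/6103515625

P(X ≥ 11) = 758720601/6103515625 ≈ 12.43%


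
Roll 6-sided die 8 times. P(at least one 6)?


P(no 6)^8 = (5/6)^8 = 390625/1679616
P(≥1) = 1 - 390625/1679616 = 1288991/1679616

P = 1288991/1679616 ≈ 76.74%


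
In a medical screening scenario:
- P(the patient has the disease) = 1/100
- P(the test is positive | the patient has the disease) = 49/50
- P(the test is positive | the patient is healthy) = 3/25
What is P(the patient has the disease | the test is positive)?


Using Bayes' theorem:
P(A|B) = P(B|A)·P(A) / P(B)

P(the test is positive) = 49/50 × 1/100 + 3/25 × 99/100
= 49/5000 + 297/2500 = 643/5000

P(the patient has the disease|the test is positive) = (49/5000) / (643/5000) = 49/643

P(the patient has the disease|the test is positive) = 49/643 ≈ 7.62%


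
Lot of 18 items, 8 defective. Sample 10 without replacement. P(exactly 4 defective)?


Hypergeometric: C(8,4)×C(10,6)/C(18,10)
= 70×210/43758 = 2450/7293

P(X=4) = 2450/7293 ≈ 33.59%


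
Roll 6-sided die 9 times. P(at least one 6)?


P(no 6)^9 = (5/6)^9 = 1953125/10077696
P(≥1) = 1 - 1953125/10077696 = 8124571/10077696

P = 8124571/10077696 ≈ 80.62%


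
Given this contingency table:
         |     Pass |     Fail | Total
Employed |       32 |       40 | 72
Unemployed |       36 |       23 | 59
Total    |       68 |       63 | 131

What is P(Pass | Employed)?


P(Pass | Employed) = 32/(32+40) = 32/72 = 4/9

P(Pass|Employed) = 4/9 ≈ 44.44%


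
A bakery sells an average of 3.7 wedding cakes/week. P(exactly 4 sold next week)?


Poisson(λ=3.7): P(X=4) = e^(-λ)×λ^k/k!
= e^(-3.7) × 3.7^4 / 4!
≈ 0.02472352647 × 187.4161 / 24 ≈ 0.193066

P(X=4) ≈ 0.193066 ≈ 19.31%


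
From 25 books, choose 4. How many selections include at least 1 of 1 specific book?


Complement: C(25,4) - C(24,4) = 12650 - 10626 = 2024

2024


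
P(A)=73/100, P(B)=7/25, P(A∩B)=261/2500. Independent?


P(A)×P(B) = 511/2500
P(A∩B) = 261/2500
Not equal → NOT independent

No, not independent


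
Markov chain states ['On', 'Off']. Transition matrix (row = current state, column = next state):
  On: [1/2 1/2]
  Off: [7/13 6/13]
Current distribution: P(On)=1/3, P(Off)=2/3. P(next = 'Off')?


P(next=Off) = Σᵢ P(now=i)×P(i→Off)
= 1/3×1/2 + 2/3×6/13
= 1/6 + 4/13 = 37/78

P = 37/78 ≈ 0.4744


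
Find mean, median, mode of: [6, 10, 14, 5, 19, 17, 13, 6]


Sorted: [5, 6, 6, 10, 13, 14, 17, 19]
Mean = 90/8 = 45/4
Median = 23/2
Freq: {6: 2, 10: 1, 14: 1, 5: 1, 19: 1, 17: 1, 13: 1}
Mode: [6]

Mean=45/4, Median=23/2, Mode=6


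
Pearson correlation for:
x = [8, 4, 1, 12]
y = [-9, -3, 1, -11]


n=4, Σx=25, Σy=-22, Σxy=-215, Σx²=225, Σy²=212
r = (4×(-215) - 25×(-22))/√((4×225 - 25²)(4×212 - (-22)²))
= -310/√(275×364) = -310/√100100 ≈ -310/316.3858 ≈ -0.9798

r ≈ -0.9798


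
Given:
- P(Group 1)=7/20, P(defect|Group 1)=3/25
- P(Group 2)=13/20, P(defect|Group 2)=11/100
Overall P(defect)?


P(B) = Σ P(B|Aᵢ)×P(Aᵢ)
  3/25×7/20 = 21/500
  11/100×13/20 = 143/2000
Sum = 227/2000

P(defect) = 227/2000 ≈ 11.35%


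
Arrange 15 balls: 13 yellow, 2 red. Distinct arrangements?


15!/(13!×2!) = 105

105


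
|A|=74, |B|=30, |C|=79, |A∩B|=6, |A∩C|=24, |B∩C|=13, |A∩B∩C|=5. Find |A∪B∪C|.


|A∪B∪C| = 74+30+79-6-24-13+5 = 145

|A∪B∪C| = 145


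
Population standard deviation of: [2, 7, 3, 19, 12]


Mean = 43/5
  (2-43/5)²=1089/25
  (7-43/5)²=64/25
  (3-43/5)²=784/25
  (19-43/5)²=2704/25
  (12-43/5)²=289/25
Σ(x-μ)² = 986/5
σ² = (986/5)/5 = 986/25

σ = √(986/25) ≈ 6.2801


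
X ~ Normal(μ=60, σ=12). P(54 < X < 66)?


z₁=(54-60)/12=-0.5, z₂=(66-60)/12=0.5
P = Φ(0.5) - Φ(-0.5) = 0.691462 - 0.308538 = 0.382924 ≈ 0.3829

P(54 < X < 66) ≈ 0.3829


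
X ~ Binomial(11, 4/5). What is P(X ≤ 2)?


P(X ≤ 2) = Σ P(X=i) for i=0..2
P(X=0) = 1/48828125
P(X=1) = 44/48828125
P(X=2) = 176/9765625
Sum = 37/1953125

P(X ≤ 2) = 37/1953125 ≈ 0.00%


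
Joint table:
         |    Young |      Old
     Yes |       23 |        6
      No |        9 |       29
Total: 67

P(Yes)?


P(Yes) = (23+6)/67 = 29/67

P(Yes) = 29/67 ≈ 43.28%


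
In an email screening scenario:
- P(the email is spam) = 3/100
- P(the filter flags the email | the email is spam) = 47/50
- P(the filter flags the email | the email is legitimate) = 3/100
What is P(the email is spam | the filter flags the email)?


Using Bayes' theorem:
P(A|B) = P(B|A)·P(A) / P(B)

P(the filter flags the email) = 47/50 × 3/100 + 3/100 × 97/100
= 141/5000 + 291/10000 = 573/10000

P(the email is spam|the filter flags the email) = (141/5000) / (573/10000) = 94/191

P(the email is spam|the filter flags the email) = 94/191 ≈ 49.21%


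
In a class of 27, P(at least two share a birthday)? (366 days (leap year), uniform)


P(all different) = Π(366-i)/366 for i=0..26
= 0.374173
P(match) = 1 - 0.374173 = 0.625827

P ≈ 0.6258 ≈ 62.58%


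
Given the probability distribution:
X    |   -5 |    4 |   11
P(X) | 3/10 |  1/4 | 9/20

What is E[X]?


E[X] = Σ x·P(X=x)
= (-5)×(3/10) + (4)×(1/4) + (11)×(9/20)
= 89/20

E[X] = 89/20


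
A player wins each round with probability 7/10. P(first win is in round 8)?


Geometric: P(X=8) = (1-p)^(k-1)×p = (3/10)^7×7/10 = 15309/100000000

P(X=8) = 15309/100000000 ≈ 0.02%


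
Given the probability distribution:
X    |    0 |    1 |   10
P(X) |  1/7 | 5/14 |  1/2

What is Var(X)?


E[X] = 75/14
E[X²] = 705/14
Var(X) = E[X²] - (E[X])² = 705/14 - 5625/196 = 4245/196

Var(X) = 4245/196 ≈ 21.6582


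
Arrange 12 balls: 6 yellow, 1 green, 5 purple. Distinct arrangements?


12!/(6!×1!×5!) = 5544

5544


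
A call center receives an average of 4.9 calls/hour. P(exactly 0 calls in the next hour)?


Poisson(λ=4.9): P(X=0) = e^(-λ)×λ^k/k!
= e^(-4.9) × 4.9^0 / 0!
≈ 0.007446583071 × 1 / 1 ≈ 0.007447

P(X=0) ≈ 0.007447 ≈ 0.74%


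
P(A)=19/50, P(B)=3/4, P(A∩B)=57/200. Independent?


P(A)×P(B) = 57/200
P(A∩B) = 57/200
Equal ✓ → Independent

Yes, independent


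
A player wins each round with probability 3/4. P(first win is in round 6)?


Geometric: P(X=6) = (1-p)^(k-1)×p = (1/4)^5×3/4 = 3/4096

P(X=6) = 3/4096 ≈ 0.07%


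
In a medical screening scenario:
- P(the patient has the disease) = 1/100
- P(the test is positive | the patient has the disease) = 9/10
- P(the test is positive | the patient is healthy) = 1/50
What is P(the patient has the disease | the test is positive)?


Using Bayes' theorem:
P(A|B) = P(B|A)·P(A) / P(B)

P(the test is positive) = 9/10 × 1/100 + 1/50 × 99/100
= 9/1000 + 99/5000 = 18/625

P(the patient has the disease|the test is positive) = (9/1000) / (18/625) = 5/16

P(the patient has the disease|the test is positive) = 5/16 ≈ 31.25%


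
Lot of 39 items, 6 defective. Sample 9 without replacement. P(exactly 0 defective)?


Hypergeometric: C(6,0)×C(33,9)/C(39,9)
= 1×38567100/211915132 = 2175/11951

P(X=0) = 2175/11951 ≈ 18.20%


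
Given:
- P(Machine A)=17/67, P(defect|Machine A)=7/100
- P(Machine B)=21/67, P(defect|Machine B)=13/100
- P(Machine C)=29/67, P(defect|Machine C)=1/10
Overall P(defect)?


P(B) = Σ P(B|Aᵢ)×P(Aᵢ)
  7/100×17/67 = 119/6700
  13/100×21/67 = 273/6700
  1/10×29/67 = 29/670
Sum = 341/3350

P(defect) = 341/3350 ≈ 10.18%


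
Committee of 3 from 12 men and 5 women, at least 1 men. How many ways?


Count by #men:
  1M,2W: C(12,1)×C(5,2)=120
  2M,1W: C(12,2)×C(5,1)=330
  3M,0W: C(12,3)×C(5,0)=220
Total = 670

670


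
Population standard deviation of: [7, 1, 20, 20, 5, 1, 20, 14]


Mean = 88/8 = 11
  (7-11)²=16
  (1-11)²=100
  (20-11)²=81
  (20-11)²=81
  (5-11)²=36
  (1-11)²=100
  (20-11)²=81
  (14-11)²=9
Σ(x-μ)² = 504
σ² = 504/8 = 63

σ = √(63) ≈ 7.9373


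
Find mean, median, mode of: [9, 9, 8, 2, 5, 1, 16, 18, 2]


Sorted: [1, 2, 2, 5, 8, 9, 9, 16, 18]
Mean = 70/9
Median = 8
Freq: {9: 2, 8: 1, 2: 2, 5: 1, 1: 1, 16: 1, 18: 1}
Mode: [2, 9]

Mean=70/9, Median=8, Mode=[2, 9]


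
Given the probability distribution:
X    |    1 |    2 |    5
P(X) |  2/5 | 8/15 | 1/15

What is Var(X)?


E[X] = 9/5
E[X²] = 21/5
Var(X) = E[X²] - (E[X])² = 21/5 - 81/25 = 24/25

Var(X) = 24/25 ≈ 0.9600


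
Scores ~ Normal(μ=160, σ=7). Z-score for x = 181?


z = (x - μ)/σ = (181 - 160)/7 = 3.0

z = 3.0


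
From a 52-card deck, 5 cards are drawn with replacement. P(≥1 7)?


P(not a 7) = 48/52 = 12/13
P(none in 5 draws) = (12/13)^5 = 248832/371293
P(≥1 7) = 1 - 248832/371293 = 122461/371293

P = 122461/371293 ≈ 32.98%


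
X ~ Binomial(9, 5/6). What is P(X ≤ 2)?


P(X ≤ 2) = Σ P(X=i) for i=0..2
P(X=0) = 1/10077696
P(X=1) = 5/1119744
P(X=2) = 25/279936
Sum = 473/5038848

P(X ≤ 2) = 473/5038848 ≈ 0.01%


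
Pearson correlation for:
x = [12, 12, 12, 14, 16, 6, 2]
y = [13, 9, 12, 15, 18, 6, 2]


n=7, Σx=74, Σy=75, Σxy=946, Σx²=924, Σy²=983
r = (7×946 - 74×75)/√((7×924 - 74²)(7×983 - 75²))
= 1072/√(992×1256) = 1072/√1245952 ≈ 1072/1116.2222 ≈ 0.9604

r ≈ 0.9604


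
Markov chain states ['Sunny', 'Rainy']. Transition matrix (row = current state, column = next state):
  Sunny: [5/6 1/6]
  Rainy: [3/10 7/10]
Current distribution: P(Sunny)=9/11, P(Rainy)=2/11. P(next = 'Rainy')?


P(next=Rainy) = Σᵢ P(now=i)×P(i→Rainy)
= 9/11×1/6 + 2/11×7/10
= 3/22 + 7/55 = 29/110

P = 29/110 ≈ 0.2636


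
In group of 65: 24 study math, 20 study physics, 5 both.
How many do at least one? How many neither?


|A∪B| = 24+20-5 = 39
Neither = 65-39 = 26

At least one: 39; Neither: 26


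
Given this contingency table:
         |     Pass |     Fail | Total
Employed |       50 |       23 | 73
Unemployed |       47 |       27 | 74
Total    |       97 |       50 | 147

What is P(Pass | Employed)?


P(Pass | Employed) = 50/(50+23) = 50/73

P(Pass|Employed) = 50/73 ≈ 68.49%


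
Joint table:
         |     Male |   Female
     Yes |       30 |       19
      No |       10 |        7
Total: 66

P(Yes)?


P(Yes) = (30+19)/66 = 49/66

P(Yes) = 49/66 ≈ 74.24%


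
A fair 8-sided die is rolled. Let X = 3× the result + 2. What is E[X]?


E[die] = (1+8)/2 = 9/2
E[X] = 3×9/2 + 2 = 31/2

E[X] = 31/2


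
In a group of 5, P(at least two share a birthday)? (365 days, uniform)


P(all different) = Π(365-i)/365 for i=0..4
= 0.972864
P(match) = 1 - 0.972864 = 0.027136

P ≈ 0.0271 ≈ 2.71%


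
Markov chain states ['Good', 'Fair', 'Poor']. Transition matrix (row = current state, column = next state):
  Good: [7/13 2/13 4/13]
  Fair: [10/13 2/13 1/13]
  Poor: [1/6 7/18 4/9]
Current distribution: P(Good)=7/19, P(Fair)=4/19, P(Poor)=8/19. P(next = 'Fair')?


P(next=Fair) = Σᵢ P(now=i)×P(i→Fair)
= 7/19×2/13 + 4/19×2/13 + 8/19×7/18
= 14/247 + 8/247 + 28/171 = 562/2223

P = 562/2223 ≈ 0.2528


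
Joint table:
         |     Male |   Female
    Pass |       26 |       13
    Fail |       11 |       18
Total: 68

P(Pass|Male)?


P(Pass|Male) = 26/(26+11) = 26/37

P = 26/37 ≈ 70.27%


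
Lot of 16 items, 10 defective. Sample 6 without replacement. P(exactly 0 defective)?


Hypergeometric: C(10,0)×C(6,6)/C(16,6)
= 1×1/8008 = 1/8008

P(X=0) = 1/8008 ≈ 0.01%


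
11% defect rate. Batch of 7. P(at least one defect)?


P(all good) = (89/100)^7 = 44231334895529/100000000000000
P(≥1 defect) = 55768665104471/100000000000000

P = 55768665104471/100000000000000 ≈ 55.77%


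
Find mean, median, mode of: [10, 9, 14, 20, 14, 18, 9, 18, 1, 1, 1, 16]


Sorted: [1, 1, 1, 9, 9, 10, 14, 14, 16, 18, 18, 20]
Mean = 131/12
Median = 12
Freq: {10: 1, 9: 2, 14: 2, 20: 1, 18: 2, 1: 3, 16: 1}
Mode: [1]

Mean=131/12, Median=12, Mode=1


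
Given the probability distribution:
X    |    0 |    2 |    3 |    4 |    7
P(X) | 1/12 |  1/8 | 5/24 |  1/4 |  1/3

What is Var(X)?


E[X] = 101/24
E[X²] = 545/24
Var(X) = E[X²] - (E[X])² = 545/24 - 10201/576 = 2879/576

Var(X) = 2879/576 ≈ 4.9983


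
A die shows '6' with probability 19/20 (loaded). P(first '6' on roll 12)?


Geometric: P(X=12) = (1-p)^(k-1)×p = (1/20)^11×19/20 = 19/4096000000000000

P(X=12) = 19/4096000000000000 ≈ 0.00%


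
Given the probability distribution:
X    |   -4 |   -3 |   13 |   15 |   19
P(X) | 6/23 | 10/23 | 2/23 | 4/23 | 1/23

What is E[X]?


E[X] = Σ x·P(X=x)
= (-4)×(6/23) + (-3)×(10/23) + (13)×(2/23) + (15)×(4/23) + (19)×(1/23)
= 51/23

E[X] = 51/23


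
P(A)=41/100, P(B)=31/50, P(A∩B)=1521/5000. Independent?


P(A)×P(B) = 1271/5000
P(A∩B) = 1521/5000
Not equal → NOT independent

No, not independent


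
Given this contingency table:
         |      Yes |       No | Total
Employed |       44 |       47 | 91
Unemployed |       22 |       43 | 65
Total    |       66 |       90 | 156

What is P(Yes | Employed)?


P(Yes | Employed) = 44/(44+47) = 44/91

P(Yes|Employed) = 44/91 ≈ 48.35%


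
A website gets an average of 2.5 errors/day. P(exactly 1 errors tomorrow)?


Poisson(λ=2.5): P(X=1) = e^(-λ)×λ^k/k!
= e^(-2.5) × 2.5^1 / 1!
≈ 0.08208499862 × 2.5 / 1 ≈ 0.205212

P(X=1) ≈ 0.205212 ≈ 20.52%


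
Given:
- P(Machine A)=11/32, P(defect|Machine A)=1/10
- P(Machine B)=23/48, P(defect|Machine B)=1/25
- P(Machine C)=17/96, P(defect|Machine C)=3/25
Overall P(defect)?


P(B) = Σ P(B|Aᵢ)×P(Aᵢ)
  1/10×11/32 = 11/320
  1/25×23/48 = 23/1200
  3/25×17/96 = 17/800
Sum = 359/4800

P(defect) = 359/4800 ≈ 7.48%


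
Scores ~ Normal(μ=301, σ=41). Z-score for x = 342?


z = (x - μ)/σ = (342 - 301)/41 = 1.0

z = 1.0


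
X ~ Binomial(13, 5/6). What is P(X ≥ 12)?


P(X ≥ 12) = Σ P(X=i) for i=12..13
P(X=12) = 3173828125/13060694016
P(X=13) = 1220703125/13060694016
Sum = 244140625/725594112

P(X ≥ 12) = 244140625/725594112 ≈ 33.65%


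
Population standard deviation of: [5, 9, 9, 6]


Mean = 29/4
  (5-29/4)²=81/16
  (9-29/4)²=49/16
  (9-29/4)²=49/16
  (6-29/4)²=25/16
Σ(x-μ)² = 51/4
σ² = (51/4)/4 = 51/16

σ = √(51/16) ≈ 1.7854


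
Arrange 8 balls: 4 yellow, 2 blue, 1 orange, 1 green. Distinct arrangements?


8!/(4!×2!×1!×1!) = 840

840


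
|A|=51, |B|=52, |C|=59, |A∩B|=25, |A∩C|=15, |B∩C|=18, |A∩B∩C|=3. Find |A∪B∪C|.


|A∪B∪C| = 51+52+59-25-15-18+3 = 107

|A∪B∪C| = 107


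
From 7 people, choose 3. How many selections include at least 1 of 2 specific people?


Complement: C(7,3) - C(5,3) = 35 - 10 = 25

25


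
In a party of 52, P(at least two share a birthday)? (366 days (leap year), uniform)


P(all different) = Π(366-i)/366 for i=0..51
= 0.022238
P(match) = 1 - 0.022238 = 0.977762

P ≈ 0.9778 ≈ 97.78%


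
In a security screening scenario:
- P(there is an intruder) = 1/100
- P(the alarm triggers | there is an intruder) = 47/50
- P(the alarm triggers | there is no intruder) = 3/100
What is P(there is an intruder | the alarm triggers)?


Using Bayes' theorem:
P(A|B) = P(B|A)·P(A) / P(B)

P(the alarm triggers) = 47/50 × 1/100 + 3/100 × 99/100
= 47/5000 + 297/10000 = 391/10000

P(there is an intruder|the alarm triggers) = (47/5000) / (391/10000) = 94/391

P(there is an intruder|the alarm triggers) = 94/391 ≈ 24.04%


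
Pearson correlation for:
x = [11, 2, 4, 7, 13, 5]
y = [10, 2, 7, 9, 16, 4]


n=6, Σx=42, Σy=48, Σxy=433, Σx²=384, Σy²=506
r = (6×433 - 42×48)/√((6×384 - 42²)(6×506 - 48²))
= 582/√(540×732) = 582/√395280 ≈ 582/628.7130 ≈ 0.9257

r ≈ 0.9257


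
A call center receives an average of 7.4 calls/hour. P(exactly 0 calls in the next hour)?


Poisson(λ=7.4): P(X=0) = e^(-λ)×λ^k/k!
= e^(-7.4) × 7.4^0 / 0!
≈ 0.0006112527611 × 1 / 1 ≈ 0.000611

P(X=0) ≈ 0.000611 ≈ 0.06%


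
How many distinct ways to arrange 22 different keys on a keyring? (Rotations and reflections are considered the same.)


Free circular arrangements: rotations and reflections both identified.
(n-1)!/2 = 21!/2 = 51090942171709440000/2 = 25545471085854720000

25545471085854720000


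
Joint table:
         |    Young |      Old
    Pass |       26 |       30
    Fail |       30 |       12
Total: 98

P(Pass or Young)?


P(Pass∨Young) = P(Pass) + P(Young) - P(Pass∧Young)
= (56 + 56 - 26)/98 = 86/98 = 43/49

P = 43/49 ≈ 87.76%


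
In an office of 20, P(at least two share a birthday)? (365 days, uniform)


P(all different) = Π(365-i)/365 for i=0..19
= 0.588562
P(match) = 1 - 0.588562 = 0.411438

P ≈ 0.4114 ≈ 41.14%


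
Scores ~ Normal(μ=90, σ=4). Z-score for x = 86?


z = (x - μ)/σ = (86 - 90)/4 = -1.0

z = -1.0


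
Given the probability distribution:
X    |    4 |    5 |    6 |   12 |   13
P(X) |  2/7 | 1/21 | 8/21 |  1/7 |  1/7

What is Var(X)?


E[X] = 152/21
E[X²] = 1348/21
Var(X) = E[X²] - (E[X])² = 1348/21 - 23104/441 = 5204/441

Var(X) = 5204/441 ≈ 11.8005


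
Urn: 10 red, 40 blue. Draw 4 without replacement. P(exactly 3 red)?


Hypergeometric: C(10,3)×C(40,1)/C(50,4)
= 120×40/230300 = 48/2303

P(X=3) = 48/2303 ≈ 2.08%


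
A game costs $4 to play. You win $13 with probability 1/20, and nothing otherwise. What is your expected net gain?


E[gain] = (13-4)×1/20 + (-4)×19/20
= 9/20 - 19/5 = -67/20

Expected net gain = $-67/20 ≈ $-3.35


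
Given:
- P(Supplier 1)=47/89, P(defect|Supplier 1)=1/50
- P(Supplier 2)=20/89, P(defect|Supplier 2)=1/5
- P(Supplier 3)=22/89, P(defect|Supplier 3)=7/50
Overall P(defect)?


P(B) = Σ P(B|Aᵢ)×P(Aᵢ)
  1/50×47/89 = 47/4450
  1/5×20/89 = 4/89
  7/50×22/89 = 77/2225
Sum = 401/4450

P(defect) = 401/4450 ≈ 9.01%


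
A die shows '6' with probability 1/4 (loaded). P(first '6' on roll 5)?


Geometric: P(X=5) = (1-p)^(k-1)×p = (3/4)^4×1/4 = 81/1024

P(X=5) = 81/1024 ≈ 7.91%


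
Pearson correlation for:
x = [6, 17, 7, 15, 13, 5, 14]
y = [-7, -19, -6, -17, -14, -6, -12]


n=7, Σx=77, Σy=-81, Σxy=-1042, Σx²=989, Σy²=1111
r = (7×(-1042) - 77×(-81))/√((7×989 - 77²)(7×1111 - (-81)²))
= -1057/√(994×1216) = -1057/√1208704 ≈ -1057/1099.4108 ≈ -0.9614

r ≈ -0.9614


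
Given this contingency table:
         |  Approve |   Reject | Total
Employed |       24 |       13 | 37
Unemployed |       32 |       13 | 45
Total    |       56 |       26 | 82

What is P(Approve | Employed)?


P(Approve | Employed) = 24/(24+13) = 24/37

P(Approve|Employed) = 24/37 ≈ 64.86%


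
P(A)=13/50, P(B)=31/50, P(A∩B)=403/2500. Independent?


P(A)×P(B) = 403/2500
P(A∩B) = 403/2500
Equal ✓ → Independent

Yes, independent


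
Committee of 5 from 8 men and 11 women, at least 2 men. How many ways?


Count by #men:
  2M,3W: C(8,2)×C(11,3)=4620
  3M,2W: C(8,3)×C(11,2)=3080
  4M,1W: C(8,4)×C(11,1)=770
  5M,0W: C(8,5)×C(11,0)=56
Total = 8526

8526


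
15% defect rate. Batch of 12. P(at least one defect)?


P(all good) = (17/20)^12 = 582622237229761/4096000000000000
P(≥1 defect) = 3513377762770239/4096000000000000

P = 3513377762770239/4096000000000000 ≈ 85.78%


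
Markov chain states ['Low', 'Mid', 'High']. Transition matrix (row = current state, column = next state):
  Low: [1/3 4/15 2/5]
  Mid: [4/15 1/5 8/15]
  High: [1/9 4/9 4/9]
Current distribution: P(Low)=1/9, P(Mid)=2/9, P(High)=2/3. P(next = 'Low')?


P(next=Low) = Σᵢ P(now=i)×P(i→Low)
= 1/9×1/3 + 2/9×4/15 + 2/3×1/9
= 1/27 + 8/135 + 2/27 = 23/135

P = 23/135 ≈ 0.1704


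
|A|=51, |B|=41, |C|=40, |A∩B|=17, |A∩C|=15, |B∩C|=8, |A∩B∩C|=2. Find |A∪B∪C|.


|A∪B∪C| = 51+41+40-17-15-8+2 = 94

|A∪B∪C| = 94


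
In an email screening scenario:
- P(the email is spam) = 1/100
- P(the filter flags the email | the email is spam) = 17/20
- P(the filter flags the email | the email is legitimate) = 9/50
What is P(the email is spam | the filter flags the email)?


Using Bayes' theorem:
P(A|B) = P(B|A)·P(A) / P(B)

P(the filter flags the email) = 17/20 × 1/100 + 9/50 × 99/100
= 17/2000 + 891/5000 = 1867/10000

P(the email is spam|the filter flags the email) = (17/2000) / (1867/10000) = 85/1867

P(the email is spam|the filter flags the email) = 85/1867 ≈ 4.55%


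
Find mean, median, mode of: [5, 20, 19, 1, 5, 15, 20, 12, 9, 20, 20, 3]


Sorted: [1, 3, 5, 5, 9, 12, 15, 19, 20, 20, 20, 20]
Mean = 149/12
Median = 27/2
Freq: {5: 2, 20: 4, 19: 1, 1: 1, 15: 1, 12: 1, 9: 1, 3: 1}
Mode: [20]

Mean=149/12, Median=27/2, Mode=20


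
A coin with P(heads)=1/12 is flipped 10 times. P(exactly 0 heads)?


Binomial: P(X=0) = C(10,0)×p^0×(1-p)^10
= 1 × 1 × 25937424601/61917364224 = 25937424601/61917364224

P(X=0) = 25937424601/61917364224 ≈ 41.89%


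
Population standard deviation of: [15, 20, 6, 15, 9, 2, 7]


Mean = 74/7
  (15-74/7)²=961/49
  (20-74/7)²=4356/49
  (6-74/7)²=1024/49
  (15-74/7)²=961/49
  (9-74/7)²=121/49
  (2-74/7)²=3600/49
  (7-74/7)²=625/49
Σ(x-μ)² = 1664/7
σ² = (1664/7)/7 = 1664/49

σ = √(1664/49) ≈ 5.8275


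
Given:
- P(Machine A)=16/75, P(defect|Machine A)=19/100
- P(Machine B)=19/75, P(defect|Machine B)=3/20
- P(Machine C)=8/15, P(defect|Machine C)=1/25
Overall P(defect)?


P(B) = Σ P(B|Aᵢ)×P(Aᵢ)
  19/100×16/75 = 76/1875
  3/20×19/75 = 19/500
  1/25×8/15 = 8/375
Sum = 749/7500

P(defect) = 749/7500 ≈ 9.99%


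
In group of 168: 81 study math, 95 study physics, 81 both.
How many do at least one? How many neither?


|A∪B| = 81+95-81 = 95
Neither = 168-95 = 73

At least one: 95; Neither: 73


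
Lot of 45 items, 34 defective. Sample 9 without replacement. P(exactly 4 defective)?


Hypergeometric: C(34,4)×C(11,5)/C(45,9)
= 46376×462/886163135 = 1947792/80560285

P(X=4) = 1947792/80560285 ≈ 2.42%


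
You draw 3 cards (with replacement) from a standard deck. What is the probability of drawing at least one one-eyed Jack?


P(not a one-eyed Jack) = 50/52 = 25/26
P(none in 3 draws) = (25/26)^3 = 15625/17576
P(≥1 one-eyed Jack) = 1 - 15625/17576 = 1951/17576

P = 1951/17576 ≈ 11.10%


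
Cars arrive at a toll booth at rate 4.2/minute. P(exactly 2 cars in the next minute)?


Poisson(λ=4.2): P(X=2) = e^(-λ)×λ^k/k!
= e^(-4.2) × 4.2^2 / 2!
≈ 0.01499557682 × 17.64 / 2 ≈ 0.132261

P(X=2) ≈ 0.132261 ≈ 13.23%


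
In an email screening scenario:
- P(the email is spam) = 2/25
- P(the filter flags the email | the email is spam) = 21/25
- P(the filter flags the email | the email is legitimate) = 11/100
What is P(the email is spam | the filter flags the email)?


Using Bayes' theorem:
P(A|B) = P(B|A)·P(A) / P(B)

P(the filter flags the email) = 21/25 × 2/25 + 11/100 × 23/25
= 42/625 + 253/2500 = 421/2500

P(the email is spam|the filter flags the email) = (42/625) / (421/2500) = 168/421

P(the email is spam|the filter flags the email) = 168/421 ≈ 39.90%


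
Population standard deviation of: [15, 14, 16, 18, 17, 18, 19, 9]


Mean = 126/8 = 63/4
  (15-63/4)²=9/16
  (14-63/4)²=49/16
  (16-63/4)²=1/16
  (18-63/4)²=81/16
  (17-63/4)²=25/16
  (18-63/4)²=81/16
  (19-63/4)²=169/16
  (9-63/4)²=729/16
Σ(x-μ)² = 143/2
σ² = (143/2)/8 = 143/16

σ = √(143/16) ≈ 2.9896


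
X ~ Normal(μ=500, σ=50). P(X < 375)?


z = (375-500)/50 = -2.5
P(Z < -2.5) = 0.0062

P(X < 375) ≈ 0.0062


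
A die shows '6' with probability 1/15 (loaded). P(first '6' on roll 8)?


Geometric: P(X=8) = (1-p)^(k-1)×p = (14/15)^7×1/15 = 105413504/2562890625

P(X=8) = 105413504/2562890625 ≈ 4.11%


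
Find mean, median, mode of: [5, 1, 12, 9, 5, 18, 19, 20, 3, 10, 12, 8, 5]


Sorted: [1, 3, 5, 5, 5, 8, 9, 10, 12, 12, 18, 19, 20]
Mean = 127/13
Median = 9
Freq: {5: 3, 1: 1, 12: 2, 9: 1, 18: 1, 19: 1, 20: 1, 3: 1, 10: 1, 8: 1}
Mode: [5]

Mean=127/13, Median=9, Mode=5


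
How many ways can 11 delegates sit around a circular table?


Circular arrangements of 11 distinct objects: fix one position to break rotational symmetry.
(n-1)! = 10! = 3628800

3628800


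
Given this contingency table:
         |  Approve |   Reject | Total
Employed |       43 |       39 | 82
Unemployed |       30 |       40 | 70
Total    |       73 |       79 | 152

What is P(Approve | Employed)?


P(Approve | Employed) = 43/(43+39) = 43/82

P(Approve|Employed) = 43/82 ≈ 52.44%


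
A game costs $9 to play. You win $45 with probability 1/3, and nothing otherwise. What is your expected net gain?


E[gain] = (45-9)×1/3 + (-9)×2/3
= 12 - 6 = 6

Expected net gain = $6 ≈ $6.00


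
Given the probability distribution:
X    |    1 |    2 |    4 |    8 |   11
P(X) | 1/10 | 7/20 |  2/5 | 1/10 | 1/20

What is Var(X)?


E[X] = 15/4
E[X²] = 407/20
Var(X) = E[X²] - (E[X])² = 407/20 - 225/16 = 503/80

Var(X) = 503/80 ≈ 6.2875


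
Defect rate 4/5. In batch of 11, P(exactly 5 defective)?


Binomial: P(X=5) = C(11,5)×p^5×(1-p)^6
= 462 × 1024/3125 × 1/15625 = 473088/48828125

P(X=5) = 473088/48828125 ≈ 0.97%


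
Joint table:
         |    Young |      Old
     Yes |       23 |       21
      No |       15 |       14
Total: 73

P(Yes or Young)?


P(Yes∨Young) = P(Yes) + P(Young) - P(Yes∧Young)
= (44 + 38 - 23)/73 = 59/73

P = 59/73 ≈ 80.82%


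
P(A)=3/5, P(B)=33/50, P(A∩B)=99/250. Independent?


P(A)×P(B) = 99/250
P(A∩B) = 99/250
Equal ✓ → Independent

Yes, independent


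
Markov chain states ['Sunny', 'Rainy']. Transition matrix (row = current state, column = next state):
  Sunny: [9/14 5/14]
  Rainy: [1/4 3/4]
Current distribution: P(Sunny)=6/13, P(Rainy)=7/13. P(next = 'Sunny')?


P(next=Sunny) = Σᵢ P(now=i)×P(i→Sunny)
= 6/13×9/14 + 7/13×1/4
= 27/91 + 7/52 = 157/364

P = 157/364 ≈ 0.4313


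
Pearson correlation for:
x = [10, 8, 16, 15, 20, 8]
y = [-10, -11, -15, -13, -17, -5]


n=6, Σx=77, Σy=-71, Σxy=-1003, Σx²=1109, Σy²=929
r = (6×(-1003) - 77×(-71))/√((6×1109 - 77²)(6×929 - (-71)²))
= -551/√(725×533) = -551/√386425 ≈ -551/621.6309 ≈ -0.8864

r ≈ -0.8864


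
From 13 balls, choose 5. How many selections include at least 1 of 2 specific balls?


Complement: C(13,5) - C(11,5) = 1287 - 462 = 825

825


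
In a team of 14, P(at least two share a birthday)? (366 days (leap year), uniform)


P(all different) = Π(366-i)/366 for i=0..13
= 0.777440
P(match) = 1 - 0.777440 = 0.222560

P ≈ 0.2226 ≈ 22.26%


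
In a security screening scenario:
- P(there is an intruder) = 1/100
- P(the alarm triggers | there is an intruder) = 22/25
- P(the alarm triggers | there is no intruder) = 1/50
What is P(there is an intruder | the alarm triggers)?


Using Bayes' theorem:
P(A|B) = P(B|A)·P(A) / P(B)

P(the alarm triggers) = 22/25 × 1/100 + 1/50 × 99/100
= 11/1250 + 99/5000 = 143/5000

P(there is an intruder|the alarm triggers) = (11/1250) / (143/5000) = 4/13

P(there is an intruder|the alarm triggers) = 4/13 ≈ 30.77%


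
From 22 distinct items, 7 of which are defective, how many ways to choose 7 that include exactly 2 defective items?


Choose 2 of the 7 defective items and 5 of the other 15 items:
C(7,2)×C(15,5) = 21×3003 = 63063

63063


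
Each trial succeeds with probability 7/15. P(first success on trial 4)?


Geometric: P(X=4) = (1-p)^(k-1)×p = (8/15)^3×7/15 = 3584/50625

P(X=4) = 3584/50625 ≈ 7.08%


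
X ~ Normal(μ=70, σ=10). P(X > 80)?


z = (80-70)/10 = 1.0
P(X > 80) = 1 - P(Z ≤ 1.0) = 1 - 0.8413 = 0.1587

P(X > 80) ≈ 0.1587


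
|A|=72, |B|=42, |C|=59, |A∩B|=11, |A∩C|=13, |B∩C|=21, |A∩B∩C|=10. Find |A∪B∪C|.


|A∪B∪C| = 72+42+59-11-13-21+10 = 138

|A∪B∪C| = 138


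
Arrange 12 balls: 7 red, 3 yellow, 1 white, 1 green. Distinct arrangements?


12!/(7!×3!×1!×1!) = 15840

15840


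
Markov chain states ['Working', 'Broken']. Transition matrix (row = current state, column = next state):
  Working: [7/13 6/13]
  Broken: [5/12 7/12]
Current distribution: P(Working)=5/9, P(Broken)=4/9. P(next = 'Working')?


P(next=Working) = Σᵢ P(now=i)×P(i→Working)
= 5/9×7/13 + 4/9×5/12
= 35/117 + 5/27 = 170/351

P = 170/351 ≈ 0.4843


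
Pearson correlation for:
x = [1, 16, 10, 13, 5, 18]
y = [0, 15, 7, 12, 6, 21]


n=6, Σx=63, Σy=61, Σxy=874, Σx²=875, Σy²=895
r = (6×874 - 63×61)/√((6×875 - 63²)(6×895 - 61²))
= 1401/√(1281×1649) = 1401/√2112369 ≈ 1401/1453.3991 ≈ 0.9639

r ≈ 0.9639


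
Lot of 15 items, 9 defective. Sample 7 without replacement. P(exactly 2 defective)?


Hypergeometric: C(9,2)×C(6,5)/C(15,7)
= 36×6/6435 = 24/715

P(X=2) = 24/715 ≈ 3.36%


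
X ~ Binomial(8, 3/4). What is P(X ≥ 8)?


P(X ≥ 8) = Σ P(X=i) for i=8..8
P(X=8) = 6561/65536
Sum = 6561/65536

P(X ≥ 8) = 6561/65536 ≈ 10.01%


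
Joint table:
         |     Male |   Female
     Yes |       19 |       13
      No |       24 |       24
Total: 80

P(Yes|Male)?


P(Yes|Male) = 19/(19+24) = 19/43

P = 19/43 ≈ 44.19%


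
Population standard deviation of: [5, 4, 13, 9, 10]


Mean = 41/5
  (5-41/5)²=256/25
  (4-41/5)²=441/25
  (13-41/5)²=576/25
  (9-41/5)²=16/25
  (10-41/5)²=81/25
Σ(x-μ)² = 274/5
σ² = (274/5)/5 = 274/25

σ = √(274/25) ≈ 3.3106
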